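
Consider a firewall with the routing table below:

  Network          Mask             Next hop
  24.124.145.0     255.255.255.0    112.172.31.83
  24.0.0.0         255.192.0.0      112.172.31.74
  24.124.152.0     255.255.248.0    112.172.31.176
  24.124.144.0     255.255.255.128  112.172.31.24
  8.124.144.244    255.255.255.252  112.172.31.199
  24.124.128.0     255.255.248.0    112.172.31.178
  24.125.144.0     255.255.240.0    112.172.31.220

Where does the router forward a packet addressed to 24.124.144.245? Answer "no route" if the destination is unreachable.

No entry's prefix contains 24.124.144.245; there is no default route.

no route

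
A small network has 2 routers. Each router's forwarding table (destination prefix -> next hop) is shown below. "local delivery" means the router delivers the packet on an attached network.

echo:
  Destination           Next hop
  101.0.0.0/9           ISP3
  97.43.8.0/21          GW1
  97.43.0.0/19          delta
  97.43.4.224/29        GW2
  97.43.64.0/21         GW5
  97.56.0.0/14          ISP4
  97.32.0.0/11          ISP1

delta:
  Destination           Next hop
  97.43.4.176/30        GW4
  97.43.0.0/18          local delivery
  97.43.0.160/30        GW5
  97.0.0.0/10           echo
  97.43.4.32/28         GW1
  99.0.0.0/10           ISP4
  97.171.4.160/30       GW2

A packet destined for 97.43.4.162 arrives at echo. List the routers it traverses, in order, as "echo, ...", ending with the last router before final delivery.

At echo: longest match for 97.43.4.162 is 97.43.0.0/19 -> delta
At delta: longest match for 97.43.4.162 is 97.43.0.0/18 -> local delivery

echo, delta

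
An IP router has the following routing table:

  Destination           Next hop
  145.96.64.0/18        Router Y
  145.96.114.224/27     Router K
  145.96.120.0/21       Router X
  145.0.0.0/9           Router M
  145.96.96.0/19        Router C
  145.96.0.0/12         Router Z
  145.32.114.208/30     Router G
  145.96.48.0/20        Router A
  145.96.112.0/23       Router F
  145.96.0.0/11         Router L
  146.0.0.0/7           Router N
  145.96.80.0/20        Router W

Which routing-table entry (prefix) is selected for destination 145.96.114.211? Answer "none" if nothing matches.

Entries matching 145.96.114.211:
  145.0.0.0/9 (145.0.0.0 - 145.127.255.255)
  145.96.0.0/11 (145.96.0.0 - 145.127.255.255)
  145.96.0.0/12 (145.96.0.0 - 145.111.255.255)
  145.96.64.0/18 (145.96.64.0 - 145.96.127.255)
  145.96.96.0/19 (145.96.96.0 - 145.96.127.255)
Most specific is 145.96.96.0/19.

145.96.96.0/19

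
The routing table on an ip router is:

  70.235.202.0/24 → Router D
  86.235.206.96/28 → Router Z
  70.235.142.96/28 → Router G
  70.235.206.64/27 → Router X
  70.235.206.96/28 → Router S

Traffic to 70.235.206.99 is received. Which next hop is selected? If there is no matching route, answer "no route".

Routes whose prefix contains 70.235.206.99:
  70.235.206.96/28 (70.235.206.96 - 70.235.206.111) -> Router S
Longest matching prefix is /28 -> next hop Router S.

Router S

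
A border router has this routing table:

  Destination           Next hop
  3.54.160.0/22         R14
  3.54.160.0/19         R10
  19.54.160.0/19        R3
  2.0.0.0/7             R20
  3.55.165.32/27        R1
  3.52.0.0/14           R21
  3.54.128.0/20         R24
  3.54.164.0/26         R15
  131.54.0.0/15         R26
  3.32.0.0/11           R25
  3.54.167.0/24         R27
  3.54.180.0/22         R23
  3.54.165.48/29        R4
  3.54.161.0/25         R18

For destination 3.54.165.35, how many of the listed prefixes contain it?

Prefixes containing 3.54.165.35:
  2.0.0.0/7 (2.0.0.0 - 3.255.255.255)
  3.32.0.0/11 (3.32.0.0 - 3.63.255.255)
  3.52.0.0/14 (3.52.0.0 - 3.55.255.255)
  3.54.160.0/19 (3.54.160.0 - 3.54.191.255)
Total matching entries: 4.

4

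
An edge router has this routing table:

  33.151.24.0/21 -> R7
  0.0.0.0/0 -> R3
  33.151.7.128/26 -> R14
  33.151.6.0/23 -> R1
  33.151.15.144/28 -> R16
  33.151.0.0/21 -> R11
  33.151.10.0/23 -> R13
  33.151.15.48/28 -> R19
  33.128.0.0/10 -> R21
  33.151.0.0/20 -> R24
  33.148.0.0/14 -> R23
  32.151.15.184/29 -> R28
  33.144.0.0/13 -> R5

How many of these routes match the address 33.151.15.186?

5

Prefixes containing 33.151.15.186:
  0.0.0.0/0 (default, matches everything)
  33.128.0.0/10 (33.128.0.0 - 33.191.255.255)
  33.144.0.0/13 (33.144.0.0 - 33.151.255.255)
  33.148.0.0/14 (33.148.0.0 - 33.151.255.255)
  33.151.0.0/20 (33.151.0.0 - 33.151.15.255)
Total matching entries: 5.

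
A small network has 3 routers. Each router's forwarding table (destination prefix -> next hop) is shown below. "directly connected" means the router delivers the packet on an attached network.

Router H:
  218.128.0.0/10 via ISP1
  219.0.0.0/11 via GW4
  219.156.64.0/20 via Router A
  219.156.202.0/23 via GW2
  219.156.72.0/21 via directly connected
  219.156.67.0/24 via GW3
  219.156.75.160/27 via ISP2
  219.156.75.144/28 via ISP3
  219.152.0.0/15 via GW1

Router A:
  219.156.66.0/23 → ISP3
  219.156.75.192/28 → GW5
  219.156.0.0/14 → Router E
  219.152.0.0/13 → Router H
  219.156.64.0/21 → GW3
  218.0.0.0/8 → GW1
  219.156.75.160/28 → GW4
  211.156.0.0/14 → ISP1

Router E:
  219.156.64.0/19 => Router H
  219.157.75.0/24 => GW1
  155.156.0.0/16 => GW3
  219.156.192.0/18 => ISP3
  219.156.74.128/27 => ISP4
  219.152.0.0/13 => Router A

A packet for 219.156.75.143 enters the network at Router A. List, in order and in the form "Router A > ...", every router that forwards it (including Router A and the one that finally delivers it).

At Router A: longest match for 219.156.75.143 is 219.156.0.0/14 -> Router E
At Router E: longest match for 219.156.75.143 is 219.156.64.0/19 -> Router H
At Router H: longest match for 219.156.75.143 is 219.156.72.0/21 -> directly connected

Router A > Router E > Router H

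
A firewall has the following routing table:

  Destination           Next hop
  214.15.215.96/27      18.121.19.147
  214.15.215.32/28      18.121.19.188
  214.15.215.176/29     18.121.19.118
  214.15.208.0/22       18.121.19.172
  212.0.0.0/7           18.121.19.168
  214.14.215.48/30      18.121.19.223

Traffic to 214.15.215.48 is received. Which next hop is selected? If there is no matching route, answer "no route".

No entry's prefix contains 214.15.215.48; there is no default route.

no route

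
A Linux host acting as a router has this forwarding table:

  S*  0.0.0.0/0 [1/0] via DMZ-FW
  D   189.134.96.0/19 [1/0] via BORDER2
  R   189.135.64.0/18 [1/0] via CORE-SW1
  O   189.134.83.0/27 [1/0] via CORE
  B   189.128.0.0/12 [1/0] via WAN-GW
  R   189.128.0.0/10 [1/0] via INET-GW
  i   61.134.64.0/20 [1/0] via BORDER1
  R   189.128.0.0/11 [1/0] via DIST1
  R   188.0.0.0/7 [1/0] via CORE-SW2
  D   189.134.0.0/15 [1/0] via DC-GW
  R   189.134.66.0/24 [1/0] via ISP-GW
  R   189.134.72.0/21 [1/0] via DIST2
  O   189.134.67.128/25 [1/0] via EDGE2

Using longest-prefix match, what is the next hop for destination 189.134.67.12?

Routes whose prefix contains 189.134.67.12:
  0.0.0.0/0 (default, matches everything) -> DMZ-FW
  188.0.0.0/7 (188.0.0.0 - 189.255.255.255) -> CORE-SW2
  189.128.0.0/10 (189.128.0.0 - 189.191.255.255) -> INET-GW
  189.128.0.0/11 (189.128.0.0 - 189.159.255.255) -> DIST1
  189.128.0.0/12 (189.128.0.0 - 189.143.255.255) -> WAN-GW
  189.134.0.0/15 (189.134.0.0 - 189.135.255.255) -> DC-GW
More-specific entries that do NOT match:
  189.134.83.0/27 (189.134.83.0 - 189.134.83.31) does not contain 189.134.67.12
  189.134.67.128/25 (189.134.67.128 - 189.134.67.255) does not contain 189.134.67.12
  189.134.66.0/24 (189.134.66.0 - 189.134.66.255) does not contain 189.134.67.12
  189.134.72.0/21 (189.134.72.0 - 189.134.79.255) does not contain 189.134.67.12
  61.134.64.0/20 (61.134.64.0 - 61.134.79.255) does not contain 189.134.67.12
  189.134.96.0/19 (189.134.96.0 - 189.134.127.255) does not contain 189.134.67.12
  189.135.64.0/18 (189.135.64.0 - 189.135.127.255) does not contain 189.134.67.12
Longest matching prefix is /15 -> next hop DC-GW.

DC-GW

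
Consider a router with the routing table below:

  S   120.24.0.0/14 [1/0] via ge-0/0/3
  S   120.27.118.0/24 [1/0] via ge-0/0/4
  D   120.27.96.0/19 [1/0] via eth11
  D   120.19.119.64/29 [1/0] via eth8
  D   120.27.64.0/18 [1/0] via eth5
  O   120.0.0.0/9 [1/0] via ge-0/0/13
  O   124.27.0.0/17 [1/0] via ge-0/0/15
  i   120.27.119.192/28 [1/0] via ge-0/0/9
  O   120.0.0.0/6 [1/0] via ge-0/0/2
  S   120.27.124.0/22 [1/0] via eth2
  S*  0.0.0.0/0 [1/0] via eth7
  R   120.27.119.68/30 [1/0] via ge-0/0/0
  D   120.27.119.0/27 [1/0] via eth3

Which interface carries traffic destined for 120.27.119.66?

eth11

Routes whose prefix contains 120.27.119.66:
  0.0.0.0/0 (default, matches everything) -> eth7
  120.0.0.0/6 (120.0.0.0 - 123.255.255.255) -> ge-0/0/2
  120.0.0.0/9 (120.0.0.0 - 120.127.255.255) -> ge-0/0/13
  120.24.0.0/14 (120.24.0.0 - 120.27.255.255) -> ge-0/0/3
  120.27.64.0/18 (120.27.64.0 - 120.27.127.255) -> eth5
  120.27.96.0/19 (120.27.96.0 - 120.27.127.255) -> eth11
More-specific entries that do NOT match:
  120.27.119.68/30 (120.27.119.68 - 120.27.119.71) does not contain 120.27.119.66
  120.19.119.64/29 (120.19.119.64 - 120.19.119.71) does not contain 120.27.119.66
  120.27.119.192/28 (120.27.119.192 - 120.27.119.207) does not contain 120.27.119.66
  120.27.119.0/27 (120.27.119.0 - 120.27.119.31) does not contain 120.27.119.66
  120.27.118.0/24 (120.27.118.0 - 120.27.118.255) does not contain 120.27.119.66
  120.27.124.0/22 (120.27.124.0 - 120.27.127.255) does not contain 120.27.119.66
Longest matching prefix is /19 -> interface eth11.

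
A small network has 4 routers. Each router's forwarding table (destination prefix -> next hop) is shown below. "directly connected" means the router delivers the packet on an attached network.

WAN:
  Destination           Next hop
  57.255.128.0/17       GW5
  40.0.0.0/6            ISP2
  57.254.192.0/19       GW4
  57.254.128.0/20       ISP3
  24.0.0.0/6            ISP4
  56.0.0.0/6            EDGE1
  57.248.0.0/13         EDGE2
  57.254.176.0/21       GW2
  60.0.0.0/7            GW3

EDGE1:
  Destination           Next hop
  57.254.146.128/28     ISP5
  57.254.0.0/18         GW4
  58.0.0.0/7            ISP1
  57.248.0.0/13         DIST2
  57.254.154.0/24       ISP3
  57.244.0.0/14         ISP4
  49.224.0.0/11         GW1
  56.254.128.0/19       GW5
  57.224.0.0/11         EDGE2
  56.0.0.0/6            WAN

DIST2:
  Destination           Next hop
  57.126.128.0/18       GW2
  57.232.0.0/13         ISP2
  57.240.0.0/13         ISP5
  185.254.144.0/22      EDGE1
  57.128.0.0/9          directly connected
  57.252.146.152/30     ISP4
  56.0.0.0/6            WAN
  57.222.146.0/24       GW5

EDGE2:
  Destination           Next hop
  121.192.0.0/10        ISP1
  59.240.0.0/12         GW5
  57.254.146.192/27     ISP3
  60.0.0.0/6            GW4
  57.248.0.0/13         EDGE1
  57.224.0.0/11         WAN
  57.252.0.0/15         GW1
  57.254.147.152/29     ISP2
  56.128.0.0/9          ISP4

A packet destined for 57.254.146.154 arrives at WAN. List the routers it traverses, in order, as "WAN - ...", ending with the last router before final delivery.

WAN - EDGE2 - EDGE1 - DIST2

At WAN: longest match for 57.254.146.154 is 57.248.0.0/13 -> EDGE2
At EDGE2: longest match for 57.254.146.154 is 57.248.0.0/13 -> EDGE1
At EDGE1: longest match for 57.254.146.154 is 57.248.0.0/13 -> DIST2
At DIST2: longest match for 57.254.146.154 is 57.128.0.0/9 -> directly connected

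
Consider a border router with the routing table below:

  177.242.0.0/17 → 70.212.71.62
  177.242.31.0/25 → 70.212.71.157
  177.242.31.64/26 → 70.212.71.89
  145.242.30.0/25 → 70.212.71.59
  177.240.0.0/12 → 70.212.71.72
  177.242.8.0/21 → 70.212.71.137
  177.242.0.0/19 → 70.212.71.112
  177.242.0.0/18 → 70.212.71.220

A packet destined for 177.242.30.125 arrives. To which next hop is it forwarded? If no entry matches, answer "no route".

Routes whose prefix contains 177.242.30.125:
  177.240.0.0/12 (177.240.0.0 - 177.255.255.255) -> 70.212.71.72
  177.242.0.0/17 (177.242.0.0 - 177.242.127.255) -> 70.212.71.62
  177.242.0.0/18 (177.242.0.0 - 177.242.63.255) -> 70.212.71.220
  177.242.0.0/19 (177.242.0.0 - 177.242.31.255) -> 70.212.71.112
More-specific entries that do NOT match:
  177.242.31.64/26 (177.242.31.64 - 177.242.31.127) does not contain 177.242.30.125
  177.242.31.0/25 (177.242.31.0 - 177.242.31.127) does not contain 177.242.30.125
  145.242.30.0/25 (145.242.30.0 - 145.242.30.127) does not contain 177.242.30.125
  177.242.8.0/21 (177.242.8.0 - 177.242.15.255) does not contain 177.242.30.125
Longest matching prefix is /19 -> next hop 70.212.71.112.

70.212.71.112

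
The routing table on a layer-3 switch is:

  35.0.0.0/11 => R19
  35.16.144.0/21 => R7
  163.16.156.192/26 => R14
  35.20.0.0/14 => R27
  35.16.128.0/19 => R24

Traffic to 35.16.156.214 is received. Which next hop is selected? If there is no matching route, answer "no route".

R24

Routes whose prefix contains 35.16.156.214:
  35.0.0.0/11 (35.0.0.0 - 35.31.255.255) -> R19
  35.16.128.0/19 (35.16.128.0 - 35.16.159.255) -> R24
More-specific entries that do NOT match:
  163.16.156.192/26 (163.16.156.192 - 163.16.156.255) does not contain 35.16.156.214
  35.16.144.0/21 (35.16.144.0 - 35.16.151.255) does not contain 35.16.156.214
Longest matching prefix is /19 -> next hop R24.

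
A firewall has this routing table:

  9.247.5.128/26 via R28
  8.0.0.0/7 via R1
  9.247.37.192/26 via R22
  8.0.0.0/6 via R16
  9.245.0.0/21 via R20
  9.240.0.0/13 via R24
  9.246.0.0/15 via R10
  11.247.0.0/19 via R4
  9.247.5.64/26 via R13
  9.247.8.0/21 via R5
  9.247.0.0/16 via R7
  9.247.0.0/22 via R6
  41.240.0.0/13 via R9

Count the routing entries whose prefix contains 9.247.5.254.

5

Prefixes containing 9.247.5.254:
  8.0.0.0/6 (8.0.0.0 - 11.255.255.255)
  8.0.0.0/7 (8.0.0.0 - 9.255.255.255)
  9.240.0.0/13 (9.240.0.0 - 9.247.255.255)
  9.246.0.0/15 (9.246.0.0 - 9.247.255.255)
  9.247.0.0/16 (9.247.0.0 - 9.247.255.255)
Total matching entries: 5.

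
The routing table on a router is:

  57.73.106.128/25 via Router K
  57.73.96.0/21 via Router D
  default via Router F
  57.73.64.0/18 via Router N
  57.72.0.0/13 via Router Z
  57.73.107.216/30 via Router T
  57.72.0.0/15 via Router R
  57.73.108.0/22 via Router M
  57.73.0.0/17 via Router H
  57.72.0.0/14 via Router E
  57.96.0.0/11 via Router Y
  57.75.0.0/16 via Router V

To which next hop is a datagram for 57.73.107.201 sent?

Router N

Routes whose prefix contains 57.73.107.201:
  0.0.0.0/0 (default, matches everything) -> Router F
  57.72.0.0/13 (57.72.0.0 - 57.79.255.255) -> Router Z
  57.72.0.0/14 (57.72.0.0 - 57.75.255.255) -> Router E
  57.72.0.0/15 (57.72.0.0 - 57.73.255.255) -> Router R
  57.73.0.0/17 (57.73.0.0 - 57.73.127.255) -> Router H
  57.73.64.0/18 (57.73.64.0 - 57.73.127.255) -> Router N
More-specific entries that do NOT match:
  57.73.107.216/30 (57.73.107.216 - 57.73.107.219) does not contain 57.73.107.201
  57.73.106.128/25 (57.73.106.128 - 57.73.106.255) does not contain 57.73.107.201
  57.73.108.0/22 (57.73.108.0 - 57.73.111.255) does not contain 57.73.107.201
  57.73.96.0/21 (57.73.96.0 - 57.73.103.255) does not contain 57.73.107.201
Longest matching prefix is /18 -> next hop Router N.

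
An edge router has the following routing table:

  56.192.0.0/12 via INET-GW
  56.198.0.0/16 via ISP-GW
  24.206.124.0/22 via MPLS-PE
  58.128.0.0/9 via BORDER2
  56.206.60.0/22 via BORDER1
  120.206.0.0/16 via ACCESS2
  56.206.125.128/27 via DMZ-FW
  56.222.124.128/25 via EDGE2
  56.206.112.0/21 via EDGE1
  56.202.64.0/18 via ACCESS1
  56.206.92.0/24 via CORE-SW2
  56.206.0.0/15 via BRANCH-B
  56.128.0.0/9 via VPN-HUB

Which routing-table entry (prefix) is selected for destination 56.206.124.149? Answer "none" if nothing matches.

56.206.0.0/15

Entries matching 56.206.124.149:
  56.128.0.0/9 (56.128.0.0 - 56.255.255.255)
  56.192.0.0/12 (56.192.0.0 - 56.207.255.255)
  56.206.0.0/15 (56.206.0.0 - 56.207.255.255)
Most specific is 56.206.0.0/15.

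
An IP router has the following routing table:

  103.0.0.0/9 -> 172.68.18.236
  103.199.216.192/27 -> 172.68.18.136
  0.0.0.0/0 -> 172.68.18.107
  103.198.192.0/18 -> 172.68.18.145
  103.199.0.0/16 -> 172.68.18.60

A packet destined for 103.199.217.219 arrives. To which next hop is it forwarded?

172.68.18.60

Routes whose prefix contains 103.199.217.219:
  0.0.0.0/0 (default, matches everything) -> 172.68.18.107
  103.199.0.0/16 (103.199.0.0 - 103.199.255.255) -> 172.68.18.60
More-specific entries that do NOT match:
  103.199.216.192/27 (103.199.216.192 - 103.199.216.223) does not contain 103.199.217.219
  103.198.192.0/18 (103.198.192.0 - 103.198.255.255) does not contain 103.199.217.219
Longest matching prefix is /16 -> next hop 172.68.18.60.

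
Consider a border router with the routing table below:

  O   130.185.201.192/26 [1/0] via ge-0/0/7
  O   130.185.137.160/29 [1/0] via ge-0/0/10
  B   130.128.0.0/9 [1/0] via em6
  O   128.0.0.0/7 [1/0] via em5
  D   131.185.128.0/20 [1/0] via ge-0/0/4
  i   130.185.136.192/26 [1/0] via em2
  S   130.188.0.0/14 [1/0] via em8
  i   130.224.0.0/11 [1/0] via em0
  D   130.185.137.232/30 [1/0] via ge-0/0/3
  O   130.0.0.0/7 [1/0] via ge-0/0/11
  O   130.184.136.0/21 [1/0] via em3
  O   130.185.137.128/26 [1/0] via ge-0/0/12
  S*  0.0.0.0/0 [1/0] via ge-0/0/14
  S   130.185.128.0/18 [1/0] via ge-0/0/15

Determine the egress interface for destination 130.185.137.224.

Routes whose prefix contains 130.185.137.224:
  0.0.0.0/0 (default, matches everything) -> ge-0/0/14
  130.0.0.0/7 (130.0.0.0 - 131.255.255.255) -> ge-0/0/11
  130.128.0.0/9 (130.128.0.0 - 130.255.255.255) -> em6
  130.185.128.0/18 (130.185.128.0 - 130.185.191.255) -> ge-0/0/15
More-specific entries that do NOT match:
  130.185.137.232/30 (130.185.137.232 - 130.185.137.235) does not contain 130.185.137.224
  130.185.137.160/29 (130.185.137.160 - 130.185.137.167) does not contain 130.185.137.224
  130.185.201.192/26 (130.185.201.192 - 130.185.201.255) does not contain 130.185.137.224
  130.185.136.192/26 (130.185.136.192 - 130.185.136.255) does not contain 130.185.137.224
  130.185.137.128/26 (130.185.137.128 - 130.185.137.191) does not contain 130.185.137.224
  130.184.136.0/21 (130.184.136.0 - 130.184.143.255) does not contain 130.185.137.224
  131.185.128.0/20 (131.185.128.0 - 131.185.143.255) does not contain 130.185.137.224
Longest matching prefix is /18 -> interface ge-0/0/15.

ge-0/0/15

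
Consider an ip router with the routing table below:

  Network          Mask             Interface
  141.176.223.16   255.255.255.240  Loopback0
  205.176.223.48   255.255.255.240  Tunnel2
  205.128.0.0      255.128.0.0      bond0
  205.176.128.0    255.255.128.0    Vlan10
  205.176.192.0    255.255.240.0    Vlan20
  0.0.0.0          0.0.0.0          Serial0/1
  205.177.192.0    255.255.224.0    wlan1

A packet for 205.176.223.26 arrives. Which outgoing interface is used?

Vlan10

Routes whose prefix contains 205.176.223.26:
  0.0.0.0/0 (default, matches everything) -> Serial0/1
  205.128.0.0/9 (205.128.0.0 - 205.255.255.255) -> bond0
  205.176.128.0/17 (205.176.128.0 - 205.176.255.255) -> Vlan10
More-specific entries that do NOT match:
  141.176.223.16/28 (141.176.223.16 - 141.176.223.31) does not contain 205.176.223.26
  205.176.223.48/28 (205.176.223.48 - 205.176.223.63) does not contain 205.176.223.26
  205.176.192.0/20 (205.176.192.0 - 205.176.207.255) does not contain 205.176.223.26
  205.177.192.0/19 (205.177.192.0 - 205.177.223.255) does not contain 205.176.223.26
Longest matching prefix is /17 -> interface Vlan10.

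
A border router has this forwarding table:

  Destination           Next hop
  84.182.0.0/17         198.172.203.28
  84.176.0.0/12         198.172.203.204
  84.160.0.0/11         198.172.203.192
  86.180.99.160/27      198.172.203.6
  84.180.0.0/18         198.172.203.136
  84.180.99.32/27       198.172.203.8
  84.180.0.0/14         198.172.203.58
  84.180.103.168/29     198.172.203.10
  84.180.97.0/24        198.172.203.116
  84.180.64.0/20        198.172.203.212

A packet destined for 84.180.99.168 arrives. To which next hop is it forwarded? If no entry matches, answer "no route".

198.172.203.58

Routes whose prefix contains 84.180.99.168:
  84.160.0.0/11 (84.160.0.0 - 84.191.255.255) -> 198.172.203.192
  84.176.0.0/12 (84.176.0.0 - 84.191.255.255) -> 198.172.203.204
  84.180.0.0/14 (84.180.0.0 - 84.183.255.255) -> 198.172.203.58
More-specific entries that do NOT match:
  84.180.103.168/29 (84.180.103.168 - 84.180.103.175) does not contain 84.180.99.168
  86.180.99.160/27 (86.180.99.160 - 86.180.99.191) does not contain 84.180.99.168
  84.180.99.32/27 (84.180.99.32 - 84.180.99.63) does not contain 84.180.99.168
  84.180.97.0/24 (84.180.97.0 - 84.180.97.255) does not contain 84.180.99.168
  84.180.64.0/20 (84.180.64.0 - 84.180.79.255) does not contain 84.180.99.168
  84.180.0.0/18 (84.180.0.0 - 84.180.63.255) does not contain 84.180.99.168
  84.182.0.0/17 (84.182.0.0 - 84.182.127.255) does not contain 84.180.99.168
Longest matching prefix is /14 -> next hop 198.172.203.58.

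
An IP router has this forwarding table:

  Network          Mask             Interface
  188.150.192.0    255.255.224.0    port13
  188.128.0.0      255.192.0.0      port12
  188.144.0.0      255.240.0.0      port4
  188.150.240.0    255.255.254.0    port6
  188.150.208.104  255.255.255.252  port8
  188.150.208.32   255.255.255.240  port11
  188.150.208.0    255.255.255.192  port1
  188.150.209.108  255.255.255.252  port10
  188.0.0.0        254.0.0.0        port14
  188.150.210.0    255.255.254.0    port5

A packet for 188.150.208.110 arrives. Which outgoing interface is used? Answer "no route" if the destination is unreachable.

Routes whose prefix contains 188.150.208.110:
  188.0.0.0/7 (188.0.0.0 - 189.255.255.255) -> port14
  188.128.0.0/10 (188.128.0.0 - 188.191.255.255) -> port12
  188.144.0.0/12 (188.144.0.0 - 188.159.255.255) -> port4
  188.150.192.0/19 (188.150.192.0 - 188.150.223.255) -> port13
More-specific entries that do NOT match:
  188.150.208.104/30 (188.150.208.104 - 188.150.208.107) does not contain 188.150.208.110
  188.150.209.108/30 (188.150.209.108 - 188.150.209.111) does not contain 188.150.208.110
  188.150.208.32/28 (188.150.208.32 - 188.150.208.47) does not contain 188.150.208.110
  188.150.208.0/26 (188.150.208.0 - 188.150.208.63) does not contain 188.150.208.110
  188.150.240.0/23 (188.150.240.0 - 188.150.241.255) does not contain 188.150.208.110
  188.150.210.0/23 (188.150.210.0 - 188.150.211.255) does not contain 188.150.208.110
Longest matching prefix is /19 -> interface port13.

port13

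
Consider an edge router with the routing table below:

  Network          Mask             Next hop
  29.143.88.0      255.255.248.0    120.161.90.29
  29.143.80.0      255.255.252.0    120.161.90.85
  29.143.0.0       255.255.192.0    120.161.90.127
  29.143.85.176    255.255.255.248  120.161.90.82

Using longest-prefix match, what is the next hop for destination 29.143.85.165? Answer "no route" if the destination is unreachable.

No entry's prefix contains 29.143.85.165; there is no default route.

no route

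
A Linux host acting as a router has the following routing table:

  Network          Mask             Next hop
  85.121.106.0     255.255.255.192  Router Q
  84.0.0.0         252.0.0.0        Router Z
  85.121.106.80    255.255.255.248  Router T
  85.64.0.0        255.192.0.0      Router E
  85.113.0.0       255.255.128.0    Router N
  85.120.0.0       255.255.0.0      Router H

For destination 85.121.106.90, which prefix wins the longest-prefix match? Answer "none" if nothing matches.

Entries matching 85.121.106.90:
  84.0.0.0/6 (84.0.0.0 - 87.255.255.255)
  85.64.0.0/10 (85.64.0.0 - 85.127.255.255)
Most specific is 85.64.0.0/10.

85.64.0.0/10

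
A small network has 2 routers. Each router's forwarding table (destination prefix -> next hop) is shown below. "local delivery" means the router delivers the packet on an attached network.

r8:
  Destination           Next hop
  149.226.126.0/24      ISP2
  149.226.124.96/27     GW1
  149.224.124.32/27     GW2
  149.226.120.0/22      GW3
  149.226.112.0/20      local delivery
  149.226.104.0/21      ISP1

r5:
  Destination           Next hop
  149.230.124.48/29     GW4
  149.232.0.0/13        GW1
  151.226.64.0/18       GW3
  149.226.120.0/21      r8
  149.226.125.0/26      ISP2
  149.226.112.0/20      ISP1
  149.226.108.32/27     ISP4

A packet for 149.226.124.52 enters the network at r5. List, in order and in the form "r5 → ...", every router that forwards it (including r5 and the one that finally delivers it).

r5 → r8

At r5: longest match for 149.226.124.52 is 149.226.120.0/21 -> r8
At r8: longest match for 149.226.124.52 is 149.226.112.0/20 -> local delivery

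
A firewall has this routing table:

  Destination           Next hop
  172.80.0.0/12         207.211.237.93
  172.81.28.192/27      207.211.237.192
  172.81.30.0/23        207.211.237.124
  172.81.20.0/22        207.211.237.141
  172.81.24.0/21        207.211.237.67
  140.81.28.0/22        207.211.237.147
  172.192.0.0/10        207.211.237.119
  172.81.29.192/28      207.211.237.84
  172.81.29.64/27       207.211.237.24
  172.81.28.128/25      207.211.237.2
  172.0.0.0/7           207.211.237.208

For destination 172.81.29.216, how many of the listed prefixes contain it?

3

Prefixes containing 172.81.29.216:
  172.0.0.0/7 (172.0.0.0 - 173.255.255.255)
  172.80.0.0/12 (172.80.0.0 - 172.95.255.255)
  172.81.24.0/21 (172.81.24.0 - 172.81.31.255)
Total matching entries: 3.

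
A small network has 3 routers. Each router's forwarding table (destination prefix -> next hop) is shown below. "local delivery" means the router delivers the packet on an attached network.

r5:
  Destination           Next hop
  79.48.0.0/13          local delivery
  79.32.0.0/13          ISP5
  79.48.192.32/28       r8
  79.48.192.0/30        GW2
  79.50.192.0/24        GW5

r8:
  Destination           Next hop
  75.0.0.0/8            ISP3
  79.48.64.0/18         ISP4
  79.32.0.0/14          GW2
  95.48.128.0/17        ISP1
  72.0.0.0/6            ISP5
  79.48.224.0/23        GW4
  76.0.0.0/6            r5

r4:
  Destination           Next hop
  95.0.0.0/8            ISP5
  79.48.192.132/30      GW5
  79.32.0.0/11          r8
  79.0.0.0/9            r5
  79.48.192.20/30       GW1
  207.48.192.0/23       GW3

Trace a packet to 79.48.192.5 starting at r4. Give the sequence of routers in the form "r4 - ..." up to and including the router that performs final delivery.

At r4: longest match for 79.48.192.5 is 79.32.0.0/11 -> r8
At r8: longest match for 79.48.192.5 is 76.0.0.0/6 -> r5
At r5: longest match for 79.48.192.5 is 79.48.0.0/13 -> local delivery

r4 - r8 - r5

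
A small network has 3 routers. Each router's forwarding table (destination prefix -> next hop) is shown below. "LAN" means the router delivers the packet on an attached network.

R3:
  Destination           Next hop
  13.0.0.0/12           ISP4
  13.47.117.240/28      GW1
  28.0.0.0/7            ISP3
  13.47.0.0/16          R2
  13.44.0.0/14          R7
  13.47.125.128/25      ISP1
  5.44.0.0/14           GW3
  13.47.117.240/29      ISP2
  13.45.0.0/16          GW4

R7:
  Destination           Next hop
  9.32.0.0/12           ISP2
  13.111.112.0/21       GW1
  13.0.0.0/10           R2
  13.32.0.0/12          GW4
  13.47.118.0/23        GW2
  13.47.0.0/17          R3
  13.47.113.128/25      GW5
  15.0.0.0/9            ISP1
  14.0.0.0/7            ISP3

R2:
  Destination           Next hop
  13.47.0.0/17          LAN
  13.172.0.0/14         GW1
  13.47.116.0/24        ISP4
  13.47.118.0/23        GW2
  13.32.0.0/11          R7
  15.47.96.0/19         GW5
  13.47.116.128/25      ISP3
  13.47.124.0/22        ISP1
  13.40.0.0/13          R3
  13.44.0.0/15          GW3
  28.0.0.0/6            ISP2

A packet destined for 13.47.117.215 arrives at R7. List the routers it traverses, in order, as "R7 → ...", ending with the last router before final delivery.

R7 → R3 → R2

At R7: longest match for 13.47.117.215 is 13.47.0.0/17 -> R3
At R3: longest match for 13.47.117.215 is 13.47.0.0/16 -> R2
At R2: longest match for 13.47.117.215 is 13.47.0.0/17 -> LAN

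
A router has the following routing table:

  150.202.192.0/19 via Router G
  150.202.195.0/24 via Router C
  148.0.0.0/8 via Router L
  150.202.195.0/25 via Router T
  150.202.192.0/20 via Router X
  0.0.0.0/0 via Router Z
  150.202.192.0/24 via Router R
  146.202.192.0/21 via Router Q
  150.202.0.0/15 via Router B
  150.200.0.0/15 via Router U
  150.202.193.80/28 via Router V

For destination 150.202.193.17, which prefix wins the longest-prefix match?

Entries matching 150.202.193.17:
  0.0.0.0/0 (default, matches everything)
  150.202.0.0/15 (150.202.0.0 - 150.203.255.255)
  150.202.192.0/19 (150.202.192.0 - 150.202.223.255)
  150.202.192.0/20 (150.202.192.0 - 150.202.207.255)
Most specific is 150.202.192.0/20.

150.202.192.0/20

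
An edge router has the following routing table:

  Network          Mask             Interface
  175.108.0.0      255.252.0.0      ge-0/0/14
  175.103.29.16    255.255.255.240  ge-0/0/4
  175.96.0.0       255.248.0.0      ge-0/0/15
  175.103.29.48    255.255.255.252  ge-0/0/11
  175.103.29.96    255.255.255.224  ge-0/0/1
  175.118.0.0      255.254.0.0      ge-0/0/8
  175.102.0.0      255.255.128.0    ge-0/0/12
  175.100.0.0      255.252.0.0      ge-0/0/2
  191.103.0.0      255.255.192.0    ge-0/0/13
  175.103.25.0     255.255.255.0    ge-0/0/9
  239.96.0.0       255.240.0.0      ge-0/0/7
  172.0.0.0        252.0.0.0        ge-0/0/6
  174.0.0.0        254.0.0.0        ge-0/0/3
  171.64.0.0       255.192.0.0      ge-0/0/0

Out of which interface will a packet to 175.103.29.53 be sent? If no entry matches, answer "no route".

Routes whose prefix contains 175.103.29.53:
  172.0.0.0/6 (172.0.0.0 - 175.255.255.255) -> ge-0/0/6
  174.0.0.0/7 (174.0.0.0 - 175.255.255.255) -> ge-0/0/3
  175.96.0.0/13 (175.96.0.0 - 175.103.255.255) -> ge-0/0/15
  175.100.0.0/14 (175.100.0.0 - 175.103.255.255) -> ge-0/0/2
More-specific entries that do NOT match:
  175.103.29.48/30 (175.103.29.48 - 175.103.29.51) does not contain 175.103.29.53
  175.103.29.16/28 (175.103.29.16 - 175.103.29.31) does not contain 175.103.29.53
  175.103.29.96/27 (175.103.29.96 - 175.103.29.127) does not contain 175.103.29.53
  175.103.25.0/24 (175.103.25.0 - 175.103.25.255) does not contain 175.103.29.53
  191.103.0.0/18 (191.103.0.0 - 191.103.63.255) does not contain 175.103.29.53
  175.102.0.0/17 (175.102.0.0 - 175.102.127.255) does not contain 175.103.29.53
  175.118.0.0/15 (175.118.0.0 - 175.119.255.255) does not contain 175.103.29.53
Longest matching prefix is /14 -> interface ge-0/0/2.

ge-0/0/2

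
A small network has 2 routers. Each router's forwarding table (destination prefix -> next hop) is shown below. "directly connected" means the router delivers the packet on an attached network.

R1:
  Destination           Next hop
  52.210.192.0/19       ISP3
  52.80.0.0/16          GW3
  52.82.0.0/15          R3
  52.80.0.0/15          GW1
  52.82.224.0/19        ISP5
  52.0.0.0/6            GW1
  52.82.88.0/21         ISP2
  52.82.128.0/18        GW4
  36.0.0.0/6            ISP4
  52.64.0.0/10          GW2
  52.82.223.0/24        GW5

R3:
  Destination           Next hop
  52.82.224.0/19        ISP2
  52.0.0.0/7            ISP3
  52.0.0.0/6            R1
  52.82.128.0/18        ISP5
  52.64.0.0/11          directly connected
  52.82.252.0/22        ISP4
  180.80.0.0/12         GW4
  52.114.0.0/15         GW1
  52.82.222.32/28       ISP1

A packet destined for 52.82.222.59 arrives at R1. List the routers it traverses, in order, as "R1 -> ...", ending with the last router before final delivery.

At R1: longest match for 52.82.222.59 is 52.82.0.0/15 -> R3
At R3: longest match for 52.82.222.59 is 52.64.0.0/11 -> directly connected

R1 -> R3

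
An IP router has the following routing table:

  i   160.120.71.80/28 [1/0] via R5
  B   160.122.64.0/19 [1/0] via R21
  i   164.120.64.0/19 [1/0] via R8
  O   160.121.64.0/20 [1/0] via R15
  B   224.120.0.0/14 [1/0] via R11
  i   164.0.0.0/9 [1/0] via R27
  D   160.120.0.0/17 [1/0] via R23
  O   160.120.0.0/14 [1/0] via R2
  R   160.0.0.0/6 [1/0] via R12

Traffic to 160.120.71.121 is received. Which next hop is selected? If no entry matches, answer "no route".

Routes whose prefix contains 160.120.71.121:
  160.0.0.0/6 (160.0.0.0 - 163.255.255.255) -> R12
  160.120.0.0/14 (160.120.0.0 - 160.123.255.255) -> R2
  160.120.0.0/17 (160.120.0.0 - 160.120.127.255) -> R23
More-specific entries that do NOT match:
  160.120.71.80/28 (160.120.71.80 - 160.120.71.95) does not contain 160.120.71.121
  160.121.64.0/20 (160.121.64.0 - 160.121.79.255) does not contain 160.120.71.121
  160.122.64.0/19 (160.122.64.0 - 160.122.95.255) does not contain 160.120.71.121
  164.120.64.0/19 (164.120.64.0 - 164.120.95.255) does not contain 160.120.71.121
Longest matching prefix is /17 -> next hop R23.

R23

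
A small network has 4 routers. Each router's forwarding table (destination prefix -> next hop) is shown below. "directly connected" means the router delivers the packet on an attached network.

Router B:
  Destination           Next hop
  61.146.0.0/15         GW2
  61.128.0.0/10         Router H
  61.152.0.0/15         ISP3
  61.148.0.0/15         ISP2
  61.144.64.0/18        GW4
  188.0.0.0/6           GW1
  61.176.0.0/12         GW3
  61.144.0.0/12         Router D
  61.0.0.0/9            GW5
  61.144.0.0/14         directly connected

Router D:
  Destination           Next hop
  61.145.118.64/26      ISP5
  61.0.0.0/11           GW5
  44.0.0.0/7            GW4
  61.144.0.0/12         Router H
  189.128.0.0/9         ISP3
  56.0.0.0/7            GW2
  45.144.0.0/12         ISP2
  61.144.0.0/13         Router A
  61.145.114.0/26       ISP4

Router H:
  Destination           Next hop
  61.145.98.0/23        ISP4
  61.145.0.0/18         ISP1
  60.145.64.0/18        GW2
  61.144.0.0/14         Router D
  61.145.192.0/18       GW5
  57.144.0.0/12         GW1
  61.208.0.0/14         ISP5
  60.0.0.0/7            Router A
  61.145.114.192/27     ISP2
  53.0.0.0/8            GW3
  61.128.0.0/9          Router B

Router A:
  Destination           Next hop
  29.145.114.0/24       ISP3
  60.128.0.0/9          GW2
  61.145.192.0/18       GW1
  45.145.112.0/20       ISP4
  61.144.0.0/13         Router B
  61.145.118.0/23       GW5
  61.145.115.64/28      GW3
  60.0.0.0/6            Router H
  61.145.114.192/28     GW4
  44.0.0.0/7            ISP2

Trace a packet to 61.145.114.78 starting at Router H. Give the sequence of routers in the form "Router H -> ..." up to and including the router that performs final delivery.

At Router H: longest match for 61.145.114.78 is 61.144.0.0/14 -> Router D
At Router D: longest match for 61.145.114.78 is 61.144.0.0/13 -> Router A
At Router A: longest match for 61.145.114.78 is 61.144.0.0/13 -> Router B
At Router B: longest match for 61.145.114.78 is 61.144.0.0/14 -> directly connected

Router H -> Router D -> Router A -> Router B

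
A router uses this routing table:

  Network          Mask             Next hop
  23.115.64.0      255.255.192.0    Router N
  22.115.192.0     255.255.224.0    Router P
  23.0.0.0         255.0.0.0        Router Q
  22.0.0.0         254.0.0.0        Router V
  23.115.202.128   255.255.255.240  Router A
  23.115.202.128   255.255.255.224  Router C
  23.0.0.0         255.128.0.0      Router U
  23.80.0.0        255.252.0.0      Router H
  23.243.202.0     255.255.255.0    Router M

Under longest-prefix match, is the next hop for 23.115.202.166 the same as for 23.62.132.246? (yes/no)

yes

23.115.202.166: longest match 23.0.0.0/9 -> Router U
23.62.132.246: longest match 23.0.0.0/9 -> Router U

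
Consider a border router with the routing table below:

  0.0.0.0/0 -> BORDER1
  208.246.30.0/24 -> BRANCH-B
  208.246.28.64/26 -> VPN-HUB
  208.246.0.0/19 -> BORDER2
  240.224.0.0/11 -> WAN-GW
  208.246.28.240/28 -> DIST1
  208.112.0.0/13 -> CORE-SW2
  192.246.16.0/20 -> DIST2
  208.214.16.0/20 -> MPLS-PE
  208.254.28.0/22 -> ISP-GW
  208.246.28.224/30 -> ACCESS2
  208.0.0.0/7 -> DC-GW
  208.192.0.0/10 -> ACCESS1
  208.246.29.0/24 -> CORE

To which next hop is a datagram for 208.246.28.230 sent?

Routes whose prefix contains 208.246.28.230:
  0.0.0.0/0 (default, matches everything) -> BORDER1
  208.0.0.0/7 (208.0.0.0 - 209.255.255.255) -> DC-GW
  208.192.0.0/10 (208.192.0.0 - 208.255.255.255) -> ACCESS1
  208.246.0.0/19 (208.246.0.0 - 208.246.31.255) -> BORDER2
More-specific entries that do NOT match:
  208.246.28.224/30 (208.246.28.224 - 208.246.28.227) does not contain 208.246.28.230
  208.246.28.240/28 (208.246.28.240 - 208.246.28.255) does not contain 208.246.28.230
  208.246.28.64/26 (208.246.28.64 - 208.246.28.127) does not contain 208.246.28.230
  208.246.30.0/24 (208.246.30.0 - 208.246.30.255) does not contain 208.246.28.230
  208.246.29.0/24 (208.246.29.0 - 208.246.29.255) does not contain 208.246.28.230
  208.254.28.0/22 (208.254.28.0 - 208.254.31.255) does not contain 208.246.28.230
  192.246.16.0/20 (192.246.16.0 - 192.246.31.255) does not contain 208.246.28.230
  208.214.16.0/20 (208.214.16.0 - 208.214.31.255) does not contain 208.246.28.230
Longest matching prefix is /19 -> next hop BORDER2.

BORDER2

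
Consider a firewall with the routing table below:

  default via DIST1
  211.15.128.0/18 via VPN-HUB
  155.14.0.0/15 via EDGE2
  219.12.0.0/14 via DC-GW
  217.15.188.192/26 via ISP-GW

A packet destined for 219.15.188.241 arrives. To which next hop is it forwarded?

Routes whose prefix contains 219.15.188.241:
  0.0.0.0/0 (default, matches everything) -> DIST1
  219.12.0.0/14 (219.12.0.0 - 219.15.255.255) -> DC-GW
More-specific entries that do NOT match:
  217.15.188.192/26 (217.15.188.192 - 217.15.188.255) does not contain 219.15.188.241
  211.15.128.0/18 (211.15.128.0 - 211.15.191.255) does not contain 219.15.188.241
  155.14.0.0/15 (155.14.0.0 - 155.15.255.255) does not contain 219.15.188.241
Longest matching prefix is /14 -> next hop DC-GW.

DC-GW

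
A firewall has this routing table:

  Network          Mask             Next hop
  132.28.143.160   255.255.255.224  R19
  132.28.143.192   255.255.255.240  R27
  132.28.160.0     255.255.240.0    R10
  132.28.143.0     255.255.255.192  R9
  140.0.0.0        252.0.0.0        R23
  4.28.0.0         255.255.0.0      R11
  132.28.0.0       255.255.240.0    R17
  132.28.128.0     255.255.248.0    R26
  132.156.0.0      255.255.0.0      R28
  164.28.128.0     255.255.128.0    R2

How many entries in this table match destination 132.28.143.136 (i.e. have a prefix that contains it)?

0

No listed prefix contains 132.28.143.136.
Total matching entries: 0.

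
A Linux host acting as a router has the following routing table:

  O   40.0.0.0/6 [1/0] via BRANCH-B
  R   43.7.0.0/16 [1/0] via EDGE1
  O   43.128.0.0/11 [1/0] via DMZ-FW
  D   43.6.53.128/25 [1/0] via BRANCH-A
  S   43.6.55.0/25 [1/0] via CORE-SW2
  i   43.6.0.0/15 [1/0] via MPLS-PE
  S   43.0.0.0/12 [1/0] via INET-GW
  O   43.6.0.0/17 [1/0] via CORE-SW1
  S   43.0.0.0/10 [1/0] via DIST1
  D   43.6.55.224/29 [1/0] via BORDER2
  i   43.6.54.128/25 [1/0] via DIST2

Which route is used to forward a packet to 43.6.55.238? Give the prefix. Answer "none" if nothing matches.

Entries matching 43.6.55.238:
  40.0.0.0/6 (40.0.0.0 - 43.255.255.255)
  43.0.0.0/10 (43.0.0.0 - 43.63.255.255)
  43.0.0.0/12 (43.0.0.0 - 43.15.255.255)
  43.6.0.0/15 (43.6.0.0 - 43.7.255.255)
  43.6.0.0/17 (43.6.0.0 - 43.6.127.255)
Most specific is 43.6.0.0/17.

43.6.0.0/17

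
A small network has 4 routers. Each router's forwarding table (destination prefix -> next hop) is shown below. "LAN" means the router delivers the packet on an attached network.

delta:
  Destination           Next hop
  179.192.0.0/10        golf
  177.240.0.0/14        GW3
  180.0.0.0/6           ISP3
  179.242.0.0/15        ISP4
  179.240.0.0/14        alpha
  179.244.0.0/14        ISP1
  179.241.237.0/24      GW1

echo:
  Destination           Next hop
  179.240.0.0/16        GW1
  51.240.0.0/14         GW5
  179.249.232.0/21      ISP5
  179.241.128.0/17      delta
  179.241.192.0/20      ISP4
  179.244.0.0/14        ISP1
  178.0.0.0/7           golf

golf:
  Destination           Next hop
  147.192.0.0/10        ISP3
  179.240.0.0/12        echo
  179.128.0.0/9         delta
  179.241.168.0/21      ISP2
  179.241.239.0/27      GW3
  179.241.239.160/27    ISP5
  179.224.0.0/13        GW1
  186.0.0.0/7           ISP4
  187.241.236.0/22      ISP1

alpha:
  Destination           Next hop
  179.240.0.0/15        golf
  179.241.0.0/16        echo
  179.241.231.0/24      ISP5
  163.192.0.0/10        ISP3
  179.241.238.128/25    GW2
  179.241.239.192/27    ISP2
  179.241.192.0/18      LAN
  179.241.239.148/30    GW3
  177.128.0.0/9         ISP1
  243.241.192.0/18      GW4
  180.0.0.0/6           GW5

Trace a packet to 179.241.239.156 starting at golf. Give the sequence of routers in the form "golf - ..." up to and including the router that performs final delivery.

golf - echo - delta - alpha

At golf: longest match for 179.241.239.156 is 179.240.0.0/12 -> echo
At echo: longest match for 179.241.239.156 is 179.241.128.0/17 -> delta
At delta: longest match for 179.241.239.156 is 179.240.0.0/14 -> alpha
At alpha: longest match for 179.241.239.156 is 179.241.192.0/18 -> LAN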